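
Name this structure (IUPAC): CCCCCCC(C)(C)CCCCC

The longest carbon chain is 12 atoms: the parent is dodecane.
Number the chain so that the substituent locant set {6,6} is lower than {7,7} at the first point of difference.
That gives two methyl groups at C-6.
The name is 6,6-dimethyldodecane.

6,6-dimethyldodecane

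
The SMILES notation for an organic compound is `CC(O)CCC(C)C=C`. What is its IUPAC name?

The longest chain bearing the –OH group and the multiple bond is 7 carbons long (heptane).
An alcohol (–OH) is the principal characteristic group, giving the suffix -ol.
There is one C=C double bond, indicated by the ending -ene.
Choose the numbering such that numbering from this end puts the hydroxyl group at C-2 rather than C-6.
This places the hydroxyl at C-2; the double bond between C-6 and C-7; a methyl group at C-5.
Assembling the pieces gives 5-methylhept-6-en-2-ol.

5-methylhept-6-en-2-ol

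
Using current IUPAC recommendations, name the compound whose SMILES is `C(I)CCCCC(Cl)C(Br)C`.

7-bromo-6-chloro-1-iodooctane

The longest carbon chain is 8 atoms: the parent is octane.
Choose the numbering such that the substituent locant set {1,6,7} is lower than {2,3,8} at the first point of difference.
This places a bromo group at C-7; a chloro group at C-6; an iodo group at C-1.
The substituents are ordered alphabetically, ignoring any di-/tri- multipliers.
The name is 7-bromo-6-chloro-1-iodooctane.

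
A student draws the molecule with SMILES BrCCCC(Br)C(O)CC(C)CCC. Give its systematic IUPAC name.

1,4-dibromo-7-methyldecan-5-ol

The longest carbon chain that includes the –OH group has 10 carbons, so the parent hydride is decane.
An alcohol (–OH) is the principal characteristic group, giving the suffix -ol.
Number the chain so that numbering from this end puts the hydroxyl group at C-5 rather than C-6.
This places the hydroxyl at C-5; bromo groups at C-1 and C-4; a methyl group at C-7.
Substituent prefixes are cited in alphabetical order (multiplying prefixes like di-/tri- are ignored for ordering).
Assembling the pieces gives 1,4-dibromo-7-methyldecan-5-ol.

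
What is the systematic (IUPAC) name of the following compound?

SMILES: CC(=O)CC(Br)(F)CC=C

The longest carbon chain that includes the carbonyl and the multiple bond has 7 carbons, so the parent hydride is heptane.
The principal characteristic group is a ketone (C=O on an internal carbon), named with the suffix -one.
The chain contains a C=C double bond, so the unsaturation ending is -ene.
The numbering direction is chosen so that numbering from this end puts the carbonyl group at C-2 rather than C-6.
With this numbering: the carbonyl at C-2; the double bond between C-6 and C-7; a bromo group at C-4; a fluoro group at C-4.
Prefixes are listed alphabetically: bromo, fluoro.
The name is 4-bromo-4-fluorohept-6-en-2-one.

4-bromo-4-fluorohept-6-en-2-one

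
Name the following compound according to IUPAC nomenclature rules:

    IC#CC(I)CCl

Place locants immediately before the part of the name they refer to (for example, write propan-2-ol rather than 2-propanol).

Counting along the main chain through the multiple bond gives 4 carbons: the parent is butane.
There is one C≡C triple bond, indicated by the ending -yne.
Number the chain so that numbering from this end puts the triple bond at C-1 rather than C-3.
That gives the triple bond between C-1 and C-2; a chloro group at C-4; iodo groups at C-1 and C-3.
Prefixes are listed alphabetically: chloro, iodo.
The name is 4-chloro-1,3-diiodobut-1-yne.

4-chloro-1,3-diiodobut-1-yne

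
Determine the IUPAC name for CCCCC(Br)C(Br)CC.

The longest carbon chain is 8 atoms: the parent is octane.
The numbering direction is chosen so that the substituent locant set {3,4} is lower than {5,6} at the first point of difference.
That gives bromo groups at C-3 and C-4.
Assembling the pieces gives 3,4-dibromooctane.

3,4-dibromooctane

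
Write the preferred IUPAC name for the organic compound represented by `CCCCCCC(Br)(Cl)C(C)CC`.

The longest carbon chain is 10 atoms: the parent is decane.
Choose the numbering such that the substituent locant set {3,4,4} is lower than {7,7,8} at the first point of difference.
With this numbering: a bromo group at C-4; a chloro group at C-4; a methyl group at C-3.
Prefixes are listed alphabetically: bromo, chloro, methyl.
Assembling the pieces gives 4-bromo-4-chloro-3-methyldecane.

4-bromo-4-chloro-3-methyldecane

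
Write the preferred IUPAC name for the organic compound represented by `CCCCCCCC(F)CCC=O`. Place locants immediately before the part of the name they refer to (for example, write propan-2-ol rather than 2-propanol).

The longest chain bearing the –CHO group is 11 carbons long (undecane).
The highest-priority functional group is an aldehyde (terminal –CHO), so the name ends in -al.
Number the chain so that the aldehyde carbon is C-1 by definition.
With this numbering: a fluoro group at C-4.
Putting it together: 4-fluoroundecanal.

4-fluoroundecanal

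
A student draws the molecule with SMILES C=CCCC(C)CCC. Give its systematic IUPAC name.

5-methyloct-1-ene

The longest carbon chain that includes the multiple bond has 8 carbons, so the parent hydride is octane.
A C=C double bond in the chain gives the infix -ene-.
The numbering direction is chosen so that numbering from this end puts the double bond at C-1 rather than C-7.
That gives the double bond between C-1 and C-2; a methyl group at C-5.
Assembling the pieces gives 5-methyloct-1-ene.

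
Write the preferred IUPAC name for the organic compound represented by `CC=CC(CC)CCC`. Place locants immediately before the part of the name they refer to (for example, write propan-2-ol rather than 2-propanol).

The longest chain bearing the multiple bond is 7 carbons long (heptane).
The chain contains a C=C double bond, so the unsaturation ending is -ene.
Number the chain so that numbering from this end puts the double bond at C-2 rather than C-5.
With this numbering: the double bond between C-2 and C-3; an ethyl group at C-4.
The name is 4-ethylhept-2-ene.

4-ethylhept-2-ene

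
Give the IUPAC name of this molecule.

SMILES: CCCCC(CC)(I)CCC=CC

6-ethyl-6-iododec-2-ene

The longest carbon chain that includes the multiple bond has 10 carbons, so the parent hydride is decane.
The chain contains a C=C double bond, so the unsaturation ending is -ene.
Choose the numbering such that numbering from this end puts the double bond at C-2 rather than C-8.
With this numbering: the double bond between C-2 and C-3; an ethyl group at C-6; an iodo group at C-6.
The substituents are ordered alphabetically, ignoring any di-/tri- multipliers.
Assembling the pieces gives 6-ethyl-6-iododec-2-ene.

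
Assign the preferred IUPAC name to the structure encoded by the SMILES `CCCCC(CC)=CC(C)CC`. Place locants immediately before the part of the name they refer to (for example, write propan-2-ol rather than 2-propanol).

5-ethyl-3-methylnon-4-ene

The longest carbon chain that includes the multiple bond has 9 carbons, so the parent hydride is nonane.
The chain contains a C=C double bond, so the unsaturation ending is -ene.
Choose the numbering such that numbering from this end puts the double bond at C-4 rather than C-5.
That gives the double bond between C-4 and C-5; an ethyl group at C-5; a methyl group at C-3.
Substituent prefixes are cited in alphabetical order (multiplying prefixes like di-/tri- are ignored for ordering).
Putting it together: 5-ethyl-3-methylnon-4-ene.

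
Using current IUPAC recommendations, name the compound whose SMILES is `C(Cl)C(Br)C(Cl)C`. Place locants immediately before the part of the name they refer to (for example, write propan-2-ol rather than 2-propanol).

The parent chain contains 4 carbons (butane).
The numbering direction is chosen so that the substituent locant set {1,2,3} is lower than {2,3,4} at the first point of difference.
That gives a bromo group at C-2; chloro groups at C-1 and C-3.
Substituent prefixes are cited in alphabetical order (multiplying prefixes like di-/tri- are ignored for ordering).
Assembling the pieces gives 2-bromo-1,3-dichlorobutane.

2-bromo-1,3-dichlorobutane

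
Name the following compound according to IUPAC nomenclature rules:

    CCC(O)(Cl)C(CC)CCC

Counting along the main chain through the –OH group gives 7 carbons: the parent is heptane.
The highest-priority functional group is an alcohol (–OH), so the name ends in -ol.
Number the chain so that numbering from this end puts the hydroxyl group at C-3 rather than C-5.
With this numbering: the hydroxyl at C-3; a chloro group at C-3; an ethyl group at C-4.
Substituent prefixes are cited in alphabetical order (multiplying prefixes like di-/tri- are ignored for ordering).
Putting it together: 3-chloro-4-ethylheptan-3-ol.

3-chloro-4-ethylheptan-3-ol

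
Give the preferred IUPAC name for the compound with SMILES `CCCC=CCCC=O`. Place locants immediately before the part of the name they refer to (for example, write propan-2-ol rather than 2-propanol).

oct-4-enal

The longest chain bearing the –CHO group and the multiple bond is 8 carbons long (octane).
The highest-priority functional group is an aldehyde (terminal –CHO), so the name ends in -al.
A C=C double bond in the chain gives the infix -ene-.
The numbering direction is chosen so that the aldehyde carbon is C-1 by definition.
This places the double bond between C-4 and C-5.
Assembling the pieces gives oct-4-enal.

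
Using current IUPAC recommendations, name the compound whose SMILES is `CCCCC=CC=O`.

Counting along the main chain through the –CHO group and the multiple bond gives 7 carbons: the parent is heptane.
The principal characteristic group is an aldehyde (terminal –CHO), named with the suffix -al.
The chain contains a C=C double bond, so the unsaturation ending is -ene.
The numbering direction is chosen so that the aldehyde carbon is C-1 by definition.
That gives the double bond between C-2 and C-3.
Assembling the pieces gives hept-2-enal.

hept-2-enal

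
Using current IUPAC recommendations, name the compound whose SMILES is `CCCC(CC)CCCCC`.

4-ethylnonane

The parent chain contains 9 carbons (nonane).
Number the chain so that the substituent locant set {4} is lower than {6} at the first point of difference.
This places an ethyl group at C-4.
Assembling the pieces gives 4-ethylnonane.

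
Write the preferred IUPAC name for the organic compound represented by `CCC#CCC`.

hex-3-yne

The longest chain bearing the multiple bond is 6 carbons long (hexane).
A C≡C triple bond in the chain gives the infix -yne-.
Both numbering directions give the same locant set; either may be used.
That gives the triple bond between C-3 and C-4.
Putting it together: hex-3-yne.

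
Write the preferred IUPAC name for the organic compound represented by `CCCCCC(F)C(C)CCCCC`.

6-fluoro-7-methyldodecane

The longest carbon chain is 12 atoms: the parent is dodecane.
Number the chain so that the locant sets are identical either way, so the alphabetically earlier fluoro substituent takes the lower locant (6 rather than 7).
That gives a fluoro group at C-6; a methyl group at C-7.
Prefixes are listed alphabetically: fluoro, methyl.
Assembling the pieces gives 6-fluoro-7-methyldodecane.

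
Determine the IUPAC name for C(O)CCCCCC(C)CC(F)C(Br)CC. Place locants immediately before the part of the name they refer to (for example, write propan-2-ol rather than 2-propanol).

Counting along the main chain through the –OH group gives 12 carbons: the parent is dodecane.
The principal characteristic group is an alcohol (–OH), named with the suffix -ol.
The numbering direction is chosen so that numbering from this end puts the hydroxyl group at C-1 rather than C-12.
This places the hydroxyl at C-1; a bromo group at C-10; a fluoro group at C-9; a methyl group at C-7.
The substituents are ordered alphabetically, ignoring any di-/tri- multipliers.
Putting it together: 10-bromo-9-fluoro-7-methyldodecan-1-ol.

10-bromo-9-fluoro-7-methyldodecan-1-ol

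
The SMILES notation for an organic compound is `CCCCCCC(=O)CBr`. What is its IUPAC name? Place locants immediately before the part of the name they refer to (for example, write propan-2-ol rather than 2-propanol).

The longest chain bearing the carbonyl is 8 carbons long (octane).
The highest-priority functional group is a ketone (C=O on an internal carbon), so the name ends in -one.
The numbering direction is chosen so that numbering from this end puts the carbonyl group at C-2 rather than C-7.
With this numbering: the carbonyl at C-2; a bromo group at C-1.
Assembling the pieces gives 1-bromooctan-2-one.

1-bromooctan-2-one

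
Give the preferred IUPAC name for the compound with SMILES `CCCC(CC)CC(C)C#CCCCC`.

9-ethyl-7-methyldodec-5-yne

Counting along the main chain through the multiple bond gives 12 carbons: the parent is dodecane.
A C≡C triple bond in the chain gives the infix -yne-.
Choose the numbering such that numbering from this end puts the triple bond at C-5 rather than C-7.
That gives the triple bond between C-5 and C-6; an ethyl group at C-9; a methyl group at C-7.
Prefixes are listed alphabetically: ethyl, methyl.
The name is 9-ethyl-7-methyldodec-5-yne.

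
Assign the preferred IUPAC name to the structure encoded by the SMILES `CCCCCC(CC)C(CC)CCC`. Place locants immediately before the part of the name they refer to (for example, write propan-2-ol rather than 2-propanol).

4,5-diethyldecane

The longest carbon chain is 10 atoms: the parent is decane.
Choose the numbering such that the substituent locant set {4,5} is lower than {6,7} at the first point of difference.
With this numbering: ethyl groups at C-4 and C-5.
Putting it together: 4,5-diethyldecane.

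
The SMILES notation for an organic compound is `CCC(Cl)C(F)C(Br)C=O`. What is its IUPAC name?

2-bromo-4-chloro-3-fluorohexanal

The longest chain bearing the –CHO group is 6 carbons long (hexane).
The highest-priority functional group is an aldehyde (terminal –CHO), so the name ends in -al.
Choose the numbering such that the aldehyde carbon is C-1 by definition.
With this numbering: a bromo group at C-2; a chloro group at C-4; a fluoro group at C-3.
The substituents are ordered alphabetically, ignoring any di-/tri- multipliers.
Putting it together: 2-bromo-4-chloro-3-fluorohexanal.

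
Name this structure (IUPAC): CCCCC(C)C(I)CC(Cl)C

2-chloro-4-iodo-5-methylnonane

The longest continuous carbon chain has 9 atoms, so the parent hydride is nonane.
Number the chain so that the substituent locant set {2,4,5} is lower than {5,6,8} at the first point of difference.
With this numbering: a chloro group at C-2; an iodo group at C-4; a methyl group at C-5.
The substituents are ordered alphabetically, ignoring any di-/tri- multipliers.
Putting it together: 2-chloro-4-iodo-5-methylnonane.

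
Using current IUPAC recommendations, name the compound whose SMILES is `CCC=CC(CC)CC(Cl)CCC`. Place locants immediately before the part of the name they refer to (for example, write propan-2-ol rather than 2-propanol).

7-chloro-5-ethyldec-3-ene

Counting along the main chain through the multiple bond gives 10 carbons: the parent is decane.
There is one C=C double bond, indicated by the ending -ene.
Number the chain so that numbering from this end puts the double bond at C-3 rather than C-7.
That gives the double bond between C-3 and C-4; a chloro group at C-7; an ethyl group at C-5.
The substituents are ordered alphabetically, ignoring any di-/tri- multipliers.
Putting it together: 7-chloro-5-ethyldec-3-ene.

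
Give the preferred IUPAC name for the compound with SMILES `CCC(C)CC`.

The parent chain contains 5 carbons (pentane).
Both numbering directions give the same locant set; either may be used.
With this numbering: a methyl group at C-3.
Assembling the pieces gives 3-methylpentane.

3-methylpentane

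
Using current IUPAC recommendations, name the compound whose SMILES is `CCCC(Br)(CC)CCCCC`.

4-bromo-4-ethylnonane

The longest carbon chain is 9 atoms: the parent is nonane.
Number the chain so that the substituent locant set {4,4} is lower than {6,6} at the first point of difference.
With this numbering: a bromo group at C-4; an ethyl group at C-4.
Prefixes are listed alphabetically: bromo, ethyl.
The name is 4-bromo-4-ethylnonane.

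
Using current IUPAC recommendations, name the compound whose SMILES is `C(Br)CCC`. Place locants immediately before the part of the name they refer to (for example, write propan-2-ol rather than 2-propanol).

1-bromobutane

The parent chain contains 4 carbons (butane).
The numbering direction is chosen so that the substituent locant set {1} is lower than {4} at the first point of difference.
That gives a bromo group at C-1.
Putting it together: 1-bromobutane.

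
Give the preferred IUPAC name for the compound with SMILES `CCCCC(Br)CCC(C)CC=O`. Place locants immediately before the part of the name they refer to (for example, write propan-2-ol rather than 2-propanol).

6-bromo-3-methyldecanal

Counting along the main chain through the –CHO group gives 10 carbons: the parent is decane.
An aldehyde (terminal –CHO) is the principal characteristic group, giving the suffix -al.
Number the chain so that the aldehyde carbon is C-1 by definition.
That gives a bromo group at C-6; a methyl group at C-3.
Substituent prefixes are cited in alphabetical order (multiplying prefixes like di-/tri- are ignored for ordering).
Putting it together: 6-bromo-3-methyldecanal.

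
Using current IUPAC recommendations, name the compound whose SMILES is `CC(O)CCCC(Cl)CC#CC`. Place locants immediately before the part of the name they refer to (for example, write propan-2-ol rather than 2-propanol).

6-chlorodec-8-yn-2-ol

The longest carbon chain that includes the –OH group and the multiple bond has 10 carbons, so the parent hydride is decane.
The highest-priority functional group is an alcohol (–OH), so the name ends in -ol.
A C≡C triple bond in the chain gives the infix -yne-.
Choose the numbering such that numbering from this end puts the hydroxyl group at C-2 rather than C-9.
That gives the hydroxyl at C-2; the triple bond between C-8 and C-9; a chloro group at C-6.
Assembling the pieces gives 6-chlorodec-8-yn-2-ol.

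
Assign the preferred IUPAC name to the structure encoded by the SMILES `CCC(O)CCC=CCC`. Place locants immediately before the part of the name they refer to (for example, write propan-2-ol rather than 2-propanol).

non-6-en-3-ol

The longest chain bearing the –OH group and the multiple bond is 9 carbons long (nonane).
The highest-priority functional group is an alcohol (–OH), so the name ends in -ol.
There is one C=C double bond, indicated by the ending -ene.
Number the chain so that numbering from this end puts the hydroxyl group at C-3 rather than C-7.
With this numbering: the hydroxyl at C-3; the double bond between C-6 and C-7.
Assembling the pieces gives non-6-en-3-ol.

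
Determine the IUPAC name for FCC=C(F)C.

The longest chain bearing the multiple bond is 4 carbons long (butane).
There is one C=C double bond, indicated by the ending -ene.
The numbering direction is chosen so that the substituent locant set {1,3} is lower than {2,4} at the first point of difference.
That gives the double bond between C-2 and C-3; fluoro groups at C-1 and C-3.
Putting it together: 1,3-difluorobut-2-ene.

1,3-difluorobut-2-ene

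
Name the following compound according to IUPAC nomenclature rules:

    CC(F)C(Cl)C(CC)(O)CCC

3-chloro-4-ethyl-2-fluoroheptan-4-ol

Counting along the main chain through the –OH group gives 7 carbons: the parent is heptane.
The principal characteristic group is an alcohol (–OH), named with the suffix -ol.
Number the chain so that the substituent locant set {2,3,4} is lower than {4,5,6} at the first point of difference.
That gives the hydroxyl at C-4; a chloro group at C-3; an ethyl group at C-4; a fluoro group at C-2.
Substituent prefixes are cited in alphabetical order (multiplying prefixes like di-/tri- are ignored for ordering).
Assembling the pieces gives 3-chloro-4-ethyl-2-fluoroheptan-4-ol.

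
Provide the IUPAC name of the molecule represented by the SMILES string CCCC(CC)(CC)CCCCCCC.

4,4-diethylundecane

The longest continuous carbon chain has 11 atoms, so the parent hydride is undecane.
The numbering direction is chosen so that the substituent locant set {4,4} is lower than {8,8} at the first point of difference.
This places two ethyl groups at C-4.
Assembling the pieces gives 4,4-diethylundecane.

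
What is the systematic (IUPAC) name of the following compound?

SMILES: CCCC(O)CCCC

The longest carbon chain that includes the –OH group has 8 carbons, so the parent hydride is octane.
The principal characteristic group is an alcohol (–OH), named with the suffix -ol.
Choose the numbering such that numbering from this end puts the hydroxyl group at C-4 rather than C-5.
With this numbering: the hydroxyl at C-4.
Assembling the pieces gives octan-4-ol.

octan-4-ol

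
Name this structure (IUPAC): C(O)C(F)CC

Counting along the main chain through the –OH group gives 4 carbons: the parent is butane.
The principal characteristic group is an alcohol (–OH), named with the suffix -ol.
Choose the numbering such that numbering from this end puts the hydroxyl group at C-1 rather than C-4.
That gives the hydroxyl at C-1; a fluoro group at C-2.
The name is 2-fluorobutan-1-ol.

2-fluorobutan-1-ol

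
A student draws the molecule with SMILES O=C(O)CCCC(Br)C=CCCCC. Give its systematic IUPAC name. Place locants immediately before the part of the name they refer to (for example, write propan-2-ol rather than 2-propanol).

The longest chain bearing the –COOH group and the multiple bond is 11 carbons long (undecane).
A carboxylic acid (terminal –COOH) is the principal characteristic group, giving the suffix -oic acid.
A C=C double bond in the chain gives the infix -ene-.
The numbering direction is chosen so that the carboxylic acid carbon is C-1 by definition.
That gives the double bond between C-6 and C-7; a bromo group at C-5.
The name is 5-bromoundec-6-enoic acid.

5-bromoundec-6-enoic acid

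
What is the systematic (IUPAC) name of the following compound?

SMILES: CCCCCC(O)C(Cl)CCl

Counting along the main chain through the –OH group gives 8 carbons: the parent is octane.
The highest-priority functional group is an alcohol (–OH), so the name ends in -ol.
Number the chain so that numbering from this end puts the hydroxyl group at C-3 rather than C-6.
That gives the hydroxyl at C-3; chloro groups at C-1 and C-2.
Putting it together: 1,2-dichlorooctan-3-ol.

1,2-dichlorooctan-3-ol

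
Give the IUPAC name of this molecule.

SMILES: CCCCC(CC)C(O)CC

4-ethyloctan-3-ol

Counting along the main chain through the –OH group gives 8 carbons: the parent is octane.
An alcohol (–OH) is the principal characteristic group, giving the suffix -ol.
Choose the numbering such that numbering from this end puts the hydroxyl group at C-3 rather than C-6.
That gives the hydroxyl at C-3; an ethyl group at C-4.
Assembling the pieces gives 4-ethyloctan-3-ol.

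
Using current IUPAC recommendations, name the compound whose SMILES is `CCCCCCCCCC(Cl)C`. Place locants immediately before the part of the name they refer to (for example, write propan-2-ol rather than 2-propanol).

2-chloroundecane

The parent chain contains 11 carbons (undecane).
The numbering direction is chosen so that the substituent locant set {2} is lower than {10} at the first point of difference.
That gives a chloro group at C-2.
Putting it together: 2-chloroundecane.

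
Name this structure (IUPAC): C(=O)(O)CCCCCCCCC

decanoic acid

Counting along the main chain through the –COOH group gives 10 carbons: the parent is decane.
The principal characteristic group is a carboxylic acid (terminal –COOH), named with the suffix -oic acid.
Choose the numbering such that the carboxylic acid carbon is C-1 by definition.
Assembling the pieces gives decanoic acid.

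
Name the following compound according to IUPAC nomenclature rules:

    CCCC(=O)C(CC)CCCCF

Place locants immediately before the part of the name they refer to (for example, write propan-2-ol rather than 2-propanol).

5-ethyl-9-fluorononan-4-one

The longest chain bearing the carbonyl is 9 carbons long (nonane).
The highest-priority functional group is a ketone (C=O on an internal carbon), so the name ends in -one.
Choose the numbering such that numbering from this end puts the carbonyl group at C-4 rather than C-6.
With this numbering: the carbonyl at C-4; an ethyl group at C-5; a fluoro group at C-9.
Substituent prefixes are cited in alphabetical order (multiplying prefixes like di-/tri- are ignored for ordering).
The name is 5-ethyl-9-fluorononan-4-one.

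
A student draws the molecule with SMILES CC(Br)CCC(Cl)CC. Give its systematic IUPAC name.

2-bromo-5-chloroheptane

The parent chain contains 7 carbons (heptane).
Choose the numbering such that the substituent locant set {2,5} is lower than {3,6} at the first point of difference.
That gives a bromo group at C-2; a chloro group at C-5.
Prefixes are listed alphabetically: bromo, chloro.
The name is 2-bromo-5-chloroheptane.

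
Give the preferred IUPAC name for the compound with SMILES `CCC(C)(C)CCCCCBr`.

1-bromo-6,6-dimethyloctane

The longest carbon chain is 8 atoms: the parent is octane.
Number the chain so that the substituent locant set {1,6,6} is lower than {3,3,8} at the first point of difference.
With this numbering: a bromo group at C-1; two methyl groups at C-6.
Substituent prefixes are cited in alphabetical order (multiplying prefixes like di-/tri- are ignored for ordering).
Putting it together: 1-bromo-6,6-dimethyloctane.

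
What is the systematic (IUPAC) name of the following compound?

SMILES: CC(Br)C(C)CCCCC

The longest carbon chain is 8 atoms: the parent is octane.
Number the chain so that the substituent locant set {2,3} is lower than {6,7} at the first point of difference.
This places a bromo group at C-2; a methyl group at C-3.
Prefixes are listed alphabetically: bromo, methyl.
Assembling the pieces gives 2-bromo-3-methyloctane.

2-bromo-3-methyloctane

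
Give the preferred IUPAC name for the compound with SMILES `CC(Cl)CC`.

2-chlorobutane

The parent chain contains 4 carbons (butane).
Number the chain so that the substituent locant set {2} is lower than {3} at the first point of difference.
That gives a chloro group at C-2.
Assembling the pieces gives 2-chlorobutane.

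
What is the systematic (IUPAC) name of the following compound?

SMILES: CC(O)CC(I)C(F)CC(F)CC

5,7-difluoro-4-iodononan-2-ol

The longest chain bearing the –OH group is 9 carbons long (nonane).
The principal characteristic group is an alcohol (–OH), named with the suffix -ol.
Number the chain so that numbering from this end puts the hydroxyl group at C-2 rather than C-8.
With this numbering: the hydroxyl at C-2; fluoro groups at C-5 and C-7; an iodo group at C-4.
The substituents are ordered alphabetically, ignoring any di-/tri- multipliers.
Assembling the pieces gives 5,7-difluoro-4-iodononan-2-ol.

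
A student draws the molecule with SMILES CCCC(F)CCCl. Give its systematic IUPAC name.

The longest continuous carbon chain has 6 atoms, so the parent hydride is hexane.
Choose the numbering such that the substituent locant set {1,3} is lower than {4,6} at the first point of difference.
With this numbering: a chloro group at C-1; a fluoro group at C-3.
The substituents are ordered alphabetically, ignoring any di-/tri- multipliers.
The name is 1-chloro-3-fluorohexane.

1-chloro-3-fluorohexane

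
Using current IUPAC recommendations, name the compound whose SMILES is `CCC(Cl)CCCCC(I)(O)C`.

7-chloro-2-iodononan-2-ol

The longest carbon chain that includes the –OH group has 9 carbons, so the parent hydride is nonane.
The highest-priority functional group is an alcohol (–OH), so the name ends in -ol.
Choose the numbering such that numbering from this end puts the hydroxyl group at C-2 rather than C-8.
With this numbering: the hydroxyl at C-2; a chloro group at C-7; an iodo group at C-2.
The substituents are ordered alphabetically, ignoring any di-/tri- multipliers.
Assembling the pieces gives 7-chloro-2-iodononan-2-ol.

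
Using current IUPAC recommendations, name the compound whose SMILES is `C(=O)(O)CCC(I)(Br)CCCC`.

4-bromo-4-iodooctanoic acid

The longest carbon chain that includes the –COOH group has 8 carbons, so the parent hydride is octane.
A carboxylic acid (terminal –COOH) is the principal characteristic group, giving the suffix -oic acid.
Number the chain so that the carboxylic acid carbon is C-1 by definition.
That gives a bromo group at C-4; an iodo group at C-4.
The substituents are ordered alphabetically, ignoring any di-/tri- multipliers.
The name is 4-bromo-4-iodooctanoic acid.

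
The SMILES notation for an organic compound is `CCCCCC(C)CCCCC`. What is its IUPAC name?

The longest carbon chain is 11 atoms: the parent is undecane.
Both numbering directions give the same locant set; either may be used.
With this numbering: a methyl group at C-6.
The name is 6-methylundecane.

6-methylundecane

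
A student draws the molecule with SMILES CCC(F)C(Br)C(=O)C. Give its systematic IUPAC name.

The longest carbon chain that includes the carbonyl has 6 carbons, so the parent hydride is hexane.
The highest-priority functional group is a ketone (C=O on an internal carbon), so the name ends in -one.
Number the chain so that numbering from this end puts the carbonyl group at C-2 rather than C-5.
With this numbering: the carbonyl at C-2; a bromo group at C-3; a fluoro group at C-4.
The substituents are ordered alphabetically, ignoring any di-/tri- multipliers.
Assembling the pieces gives 3-bromo-4-fluorohexan-2-one.

3-bromo-4-fluorohexan-2-one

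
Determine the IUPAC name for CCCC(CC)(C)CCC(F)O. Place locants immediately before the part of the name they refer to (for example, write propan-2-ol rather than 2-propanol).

The longest carbon chain that includes the –OH group has 7 carbons, so the parent hydride is heptane.
The principal characteristic group is an alcohol (–OH), named with the suffix -ol.
Choose the numbering such that numbering from this end puts the hydroxyl group at C-1 rather than C-7.
With this numbering: the hydroxyl at C-1; an ethyl group at C-4; a fluoro group at C-1; a methyl group at C-4.
Substituent prefixes are cited in alphabetical order (multiplying prefixes like di-/tri- are ignored for ordering).
The name is 4-ethyl-1-fluoro-4-methylheptan-1-ol.

4-ethyl-1-fluoro-4-methylheptan-1-ol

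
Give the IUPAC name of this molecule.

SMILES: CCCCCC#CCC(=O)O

Counting along the main chain through the –COOH group and the multiple bond gives 9 carbons: the parent is nonane.
The highest-priority functional group is a carboxylic acid (terminal –COOH), so the name ends in -oic acid.
There is one C≡C triple bond, indicated by the ending -yne.
Number the chain so that the carboxylic acid carbon is C-1 by definition.
That gives the triple bond between C-3 and C-4.
The name is non-3-ynoic acid.

non-3-ynoic acid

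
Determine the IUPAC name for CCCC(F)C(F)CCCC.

4,5-difluorononane

The parent chain contains 9 carbons (nonane).
Choose the numbering such that the substituent locant set {4,5} is lower than {5,6} at the first point of difference.
This places fluoro groups at C-4 and C-5.
Assembling the pieces gives 4,5-difluorononane.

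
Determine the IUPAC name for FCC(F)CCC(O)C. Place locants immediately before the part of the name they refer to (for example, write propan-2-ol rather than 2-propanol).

Counting along the main chain through the –OH group gives 6 carbons: the parent is hexane.
An alcohol (–OH) is the principal characteristic group, giving the suffix -ol.
Number the chain so that numbering from this end puts the hydroxyl group at C-2 rather than C-5.
This places the hydroxyl at C-2; fluoro groups at C-5 and C-6.
Putting it together: 5,6-difluorohexan-2-ol.

5,6-difluorohexan-2-ol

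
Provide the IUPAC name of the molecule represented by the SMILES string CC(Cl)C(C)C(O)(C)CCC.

2-chloro-3,4-dimethylheptan-4-ol

The longest carbon chain that includes the –OH group has 7 carbons, so the parent hydride is heptane.
The principal characteristic group is an alcohol (–OH), named with the suffix -ol.
The numbering direction is chosen so that the substituent locant set {2,3,4} is lower than {4,5,6} at the first point of difference.
With this numbering: the hydroxyl at C-4; a chloro group at C-2; methyl groups at C-3 and C-4.
Substituent prefixes are cited in alphabetical order (multiplying prefixes like di-/tri- are ignored for ordering).
Assembling the pieces gives 2-chloro-3,4-dimethylheptan-4-ol.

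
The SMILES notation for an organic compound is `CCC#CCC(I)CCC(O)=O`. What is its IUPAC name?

Counting along the main chain through the –COOH group and the multiple bond gives 9 carbons: the parent is nonane.
A carboxylic acid (terminal –COOH) is the principal characteristic group, giving the suffix -oic acid.
There is one C≡C triple bond, indicated by the ending -yne.
The numbering direction is chosen so that the carboxylic acid carbon is C-1 by definition.
With this numbering: the triple bond between C-6 and C-7; an iodo group at C-4.
The name is 4-iodonon-6-ynoic acid.

4-iodonon-6-ynoic acid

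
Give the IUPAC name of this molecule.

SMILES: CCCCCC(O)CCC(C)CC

3-methylundecan-6-ol

The longest chain bearing the –OH group is 11 carbons long (undecane).
The principal characteristic group is an alcohol (–OH), named with the suffix -ol.
The numbering direction is chosen so that the substituent locant set {3} is lower than {9} at the first point of difference.
That gives the hydroxyl at C-6; a methyl group at C-3.
Putting it together: 3-methylundecan-6-ol.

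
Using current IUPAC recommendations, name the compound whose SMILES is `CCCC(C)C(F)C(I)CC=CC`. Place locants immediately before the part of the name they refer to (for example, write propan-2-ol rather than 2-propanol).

The longest carbon chain that includes the multiple bond has 10 carbons, so the parent hydride is decane.
The chain contains a C=C double bond, so the unsaturation ending is -ene.
Choose the numbering such that numbering from this end puts the double bond at C-2 rather than C-8.
With this numbering: the double bond between C-2 and C-3; a fluoro group at C-6; an iodo group at C-5; a methyl group at C-7.
Prefixes are listed alphabetically: fluoro, iodo, methyl.
Assembling the pieces gives 6-fluoro-5-iodo-7-methyldec-2-ene.

6-fluoro-5-iodo-7-methyldec-2-ene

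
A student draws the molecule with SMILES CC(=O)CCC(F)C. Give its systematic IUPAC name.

Counting along the main chain through the carbonyl gives 6 carbons: the parent is hexane.
The highest-priority functional group is a ketone (C=O on an internal carbon), so the name ends in -one.
Number the chain so that numbering from this end puts the carbonyl group at C-2 rather than C-5.
With this numbering: the carbonyl at C-2; a fluoro group at C-5.
Putting it together: 5-fluorohexan-2-one.

5-fluorohexan-2-one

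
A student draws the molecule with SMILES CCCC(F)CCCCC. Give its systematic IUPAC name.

The longest carbon chain is 9 atoms: the parent is nonane.
Number the chain so that the substituent locant set {4} is lower than {6} at the first point of difference.
This places a fluoro group at C-4.
Assembling the pieces gives 4-fluorononane.

4-fluorononane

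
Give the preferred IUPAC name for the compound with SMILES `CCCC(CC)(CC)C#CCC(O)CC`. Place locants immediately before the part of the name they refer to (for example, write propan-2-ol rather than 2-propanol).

7,7-diethyldec-5-yn-3-ol

Counting along the main chain through the –OH group and the multiple bond gives 10 carbons: the parent is decane.
The highest-priority functional group is an alcohol (–OH), so the name ends in -ol.
The chain contains a C≡C triple bond, so the unsaturation ending is -yne.
Choose the numbering such that numbering from this end puts the hydroxyl group at C-3 rather than C-8.
With this numbering: the hydroxyl at C-3; the triple bond between C-5 and C-6; two ethyl groups at C-7.
The name is 7,7-diethyldec-5-yn-3-ol.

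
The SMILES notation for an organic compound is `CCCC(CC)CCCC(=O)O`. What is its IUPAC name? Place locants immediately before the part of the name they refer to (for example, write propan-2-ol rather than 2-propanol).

5-ethyloctanoic acid

The longest chain bearing the –COOH group is 8 carbons long (octane).
The principal characteristic group is a carboxylic acid (terminal –COOH), named with the suffix -oic acid.
Choose the numbering such that the carboxylic acid carbon is C-1 by definition.
This places an ethyl group at C-5.
Assembling the pieces gives 5-ethyloctanoic acid.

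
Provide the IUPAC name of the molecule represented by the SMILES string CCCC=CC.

The longest carbon chain that includes the multiple bond has 6 carbons, so the parent hydride is hexane.
The chain contains a C=C double bond, so the unsaturation ending is -ene.
Number the chain so that numbering from this end puts the double bond at C-2 rather than C-4.
With this numbering: the double bond between C-2 and C-3.
Putting it together: hex-2-ene.

hex-2-ene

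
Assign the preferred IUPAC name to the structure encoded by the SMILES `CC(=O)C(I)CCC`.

Counting along the main chain through the carbonyl gives 6 carbons: the parent is hexane.
The principal characteristic group is a ketone (C=O on an internal carbon), named with the suffix -one.
Number the chain so that numbering from this end puts the carbonyl group at C-2 rather than C-5.
With this numbering: the carbonyl at C-2; an iodo group at C-3.
Putting it together: 3-iodohexan-2-one.

3-iodohexan-2-one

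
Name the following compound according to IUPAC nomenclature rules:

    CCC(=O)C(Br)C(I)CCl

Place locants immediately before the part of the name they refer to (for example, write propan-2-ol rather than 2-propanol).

4-bromo-6-chloro-5-iodohexan-3-one

The longest carbon chain that includes the carbonyl has 6 carbons, so the parent hydride is hexane.
A ketone (C=O on an internal carbon) is the principal characteristic group, giving the suffix -one.
Number the chain so that numbering from this end puts the carbonyl group at C-3 rather than C-4.
This places the carbonyl at C-3; a bromo group at C-4; a chloro group at C-6; an iodo group at C-5.
The substituents are ordered alphabetically, ignoring any di-/tri- multipliers.
The name is 4-bromo-6-chloro-5-iodohexan-3-one.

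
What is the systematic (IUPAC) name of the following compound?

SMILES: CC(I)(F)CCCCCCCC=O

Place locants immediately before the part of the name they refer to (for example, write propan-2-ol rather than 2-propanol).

The longest chain bearing the –CHO group is 10 carbons long (decane).
The highest-priority functional group is an aldehyde (terminal –CHO), so the name ends in -al.
The numbering direction is chosen so that the aldehyde carbon is C-1 by definition.
That gives a fluoro group at C-9; an iodo group at C-9.
The substituents are ordered alphabetically, ignoring any di-/tri- multipliers.
The name is 9-fluoro-9-iododecanal.

9-fluoro-9-iododecanal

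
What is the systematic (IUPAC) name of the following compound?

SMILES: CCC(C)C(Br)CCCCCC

4-bromo-3-methyldecane

The longest carbon chain is 10 atoms: the parent is decane.
Choose the numbering such that the substituent locant set {3,4} is lower than {7,8} at the first point of difference.
With this numbering: a bromo group at C-4; a methyl group at C-3.
Substituent prefixes are cited in alphabetical order (multiplying prefixes like di-/tri- are ignored for ordering).
Assembling the pieces gives 4-bromo-3-methyldecane.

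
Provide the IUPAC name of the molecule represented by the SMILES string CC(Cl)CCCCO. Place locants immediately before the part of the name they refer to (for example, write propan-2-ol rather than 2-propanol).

5-chlorohexan-1-ol

Counting along the main chain through the –OH group gives 6 carbons: the parent is hexane.
The highest-priority functional group is an alcohol (–OH), so the name ends in -ol.
The numbering direction is chosen so that numbering from this end puts the hydroxyl group at C-1 rather than C-6.
With this numbering: the hydroxyl at C-1; a chloro group at C-5.
Assembling the pieces gives 5-chlorohexan-1-ol.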